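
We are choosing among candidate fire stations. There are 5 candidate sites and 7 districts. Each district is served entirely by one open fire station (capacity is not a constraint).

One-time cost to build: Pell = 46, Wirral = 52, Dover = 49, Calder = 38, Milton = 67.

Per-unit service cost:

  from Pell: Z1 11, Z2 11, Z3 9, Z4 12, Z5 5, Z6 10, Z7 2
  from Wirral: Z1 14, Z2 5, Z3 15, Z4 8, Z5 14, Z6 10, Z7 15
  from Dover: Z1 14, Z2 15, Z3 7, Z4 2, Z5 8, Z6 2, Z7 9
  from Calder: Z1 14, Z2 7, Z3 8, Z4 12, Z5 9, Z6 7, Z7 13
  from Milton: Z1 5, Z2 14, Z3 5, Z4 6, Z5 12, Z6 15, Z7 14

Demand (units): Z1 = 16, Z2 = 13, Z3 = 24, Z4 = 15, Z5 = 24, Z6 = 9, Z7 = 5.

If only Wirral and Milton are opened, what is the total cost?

Each district is assigned to its cheapest site among the open ones.
{Wirral, Milton}: Z1→Milton 5·16=80, Z2→Wirral 5·13=65, Z3→Milton 5·24=120, Z4→Milton 6·15=90, Z5→Milton 12·24=288, Z6→Wirral 10·9=90, Z7→Milton 14·5=70. Service 803; fixed 119; total 922.

Total cost: 922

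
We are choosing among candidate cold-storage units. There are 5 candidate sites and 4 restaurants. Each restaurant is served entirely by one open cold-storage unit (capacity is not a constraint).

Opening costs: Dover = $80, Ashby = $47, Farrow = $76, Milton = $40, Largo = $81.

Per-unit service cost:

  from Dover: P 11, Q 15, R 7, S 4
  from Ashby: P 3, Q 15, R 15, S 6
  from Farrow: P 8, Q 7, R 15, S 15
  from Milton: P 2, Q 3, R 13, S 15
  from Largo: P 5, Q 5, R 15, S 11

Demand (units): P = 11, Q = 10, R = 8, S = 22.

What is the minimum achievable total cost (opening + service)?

Minimum total cost: 316

For any fixed open set, each restaurant goes to its cheapest open site; total = fixed + service.
{Dover, Milton}: P→Milton 2·11=22, Q→Milton 3·10=30, R→Dover 7·8=56, S→Dover 4·22=88. Service 196; fixed 120; total 316.
{Dover, Ashby, Milton}: P→Milton 2·11=22, Q→Milton 3·10=30, R→Dover 7·8=56, S→Dover 4·22=88. Service 196; fixed 167; total 363.
{Ashby, Milton}: service 288 + fixed 87 = 375
{Dover, Ashby, Farrow, Milton, Largo}: service 196 + fixed 324 = 520
No other subset beats 316.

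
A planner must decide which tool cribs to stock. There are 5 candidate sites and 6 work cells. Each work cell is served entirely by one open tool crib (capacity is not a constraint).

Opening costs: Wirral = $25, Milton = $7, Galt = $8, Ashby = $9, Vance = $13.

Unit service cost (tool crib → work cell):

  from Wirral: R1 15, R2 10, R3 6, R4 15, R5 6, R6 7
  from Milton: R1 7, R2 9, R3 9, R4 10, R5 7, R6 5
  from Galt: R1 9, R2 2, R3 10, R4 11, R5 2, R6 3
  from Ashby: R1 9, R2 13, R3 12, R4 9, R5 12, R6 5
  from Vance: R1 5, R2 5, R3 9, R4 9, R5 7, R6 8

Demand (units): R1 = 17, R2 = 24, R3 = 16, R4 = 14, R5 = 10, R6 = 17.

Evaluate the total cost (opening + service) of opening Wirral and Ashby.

Each work cell is assigned to its cheapest site among the open ones.
{Wirral, Ashby}: R1→Ashby 9·17=153, R2→Wirral 10·24=240, R3→Wirral 6·16=96, R4→Ashby 9·14=126, R5→Wirral 6·10=60, R6→Ashby 5·17=85. Service 760; fixed 34; total 794.

Total cost: 794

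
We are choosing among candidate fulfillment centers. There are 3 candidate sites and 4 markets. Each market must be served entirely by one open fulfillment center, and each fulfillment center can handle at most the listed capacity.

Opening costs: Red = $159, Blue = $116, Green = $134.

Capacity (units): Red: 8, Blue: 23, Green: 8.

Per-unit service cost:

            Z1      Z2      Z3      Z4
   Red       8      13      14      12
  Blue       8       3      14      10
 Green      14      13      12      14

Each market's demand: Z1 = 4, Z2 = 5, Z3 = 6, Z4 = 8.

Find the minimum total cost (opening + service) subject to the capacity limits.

Open {Blue}: Z1→Blue 8·4=32, Z2→Blue 3·5=15, Z3→Blue 14·6=84, Z4→Blue 10·8=80.
Loads: Blue carries 23/23. Service 211; fixed 116; total 327.
Next best feasible plan costs 449.

Minimum total cost: 327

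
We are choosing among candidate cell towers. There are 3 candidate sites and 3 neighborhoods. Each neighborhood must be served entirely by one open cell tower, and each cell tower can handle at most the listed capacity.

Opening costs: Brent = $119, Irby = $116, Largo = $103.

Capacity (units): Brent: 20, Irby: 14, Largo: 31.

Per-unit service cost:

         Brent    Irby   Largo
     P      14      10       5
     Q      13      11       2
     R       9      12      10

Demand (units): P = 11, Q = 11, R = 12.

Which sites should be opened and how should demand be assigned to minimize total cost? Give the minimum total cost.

Open {Brent, Largo}: P→Largo 5·11=55, Q→Largo 2·11=22, R→Brent 9·12=108.
Loads: Brent carries 12/20, Largo carries 22/31. Service 185; fixed 222; total 407.
Next best feasible plan costs 440.

Minimum total cost: 407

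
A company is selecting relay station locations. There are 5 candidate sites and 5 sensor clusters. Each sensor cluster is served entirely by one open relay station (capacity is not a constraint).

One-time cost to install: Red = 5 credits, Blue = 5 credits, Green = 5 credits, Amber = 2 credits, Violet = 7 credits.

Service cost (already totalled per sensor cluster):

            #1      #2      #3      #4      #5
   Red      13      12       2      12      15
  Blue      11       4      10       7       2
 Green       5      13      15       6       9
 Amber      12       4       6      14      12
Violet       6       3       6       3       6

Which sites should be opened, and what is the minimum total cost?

Open Violet only; minimum total cost 31.

For any fixed open set, each sensor cluster goes to its cheapest open site; total = fixed + service.
{Violet}: #1→Violet 6, #2→Violet 3, #3→Violet 6, #4→Violet 3, #5→Violet 6. Service 24; fixed 7; total 31.
{Red, Violet}: service 20 + fixed 12 = 32
{Blue, Violet}: #1→Violet 6, #2→Violet 3, #3→Violet 6, #4→Violet 3, #5→Blue 2. Service 20; fixed 12; total 32.
{Red, Blue, Green, Amber, Violet}: #1→Green 5, #2→Violet 3, #3→Red 2, #4→Violet 3, #5→Blue 2. Service 15; fixed 24; total 39.
No other subset beats 31.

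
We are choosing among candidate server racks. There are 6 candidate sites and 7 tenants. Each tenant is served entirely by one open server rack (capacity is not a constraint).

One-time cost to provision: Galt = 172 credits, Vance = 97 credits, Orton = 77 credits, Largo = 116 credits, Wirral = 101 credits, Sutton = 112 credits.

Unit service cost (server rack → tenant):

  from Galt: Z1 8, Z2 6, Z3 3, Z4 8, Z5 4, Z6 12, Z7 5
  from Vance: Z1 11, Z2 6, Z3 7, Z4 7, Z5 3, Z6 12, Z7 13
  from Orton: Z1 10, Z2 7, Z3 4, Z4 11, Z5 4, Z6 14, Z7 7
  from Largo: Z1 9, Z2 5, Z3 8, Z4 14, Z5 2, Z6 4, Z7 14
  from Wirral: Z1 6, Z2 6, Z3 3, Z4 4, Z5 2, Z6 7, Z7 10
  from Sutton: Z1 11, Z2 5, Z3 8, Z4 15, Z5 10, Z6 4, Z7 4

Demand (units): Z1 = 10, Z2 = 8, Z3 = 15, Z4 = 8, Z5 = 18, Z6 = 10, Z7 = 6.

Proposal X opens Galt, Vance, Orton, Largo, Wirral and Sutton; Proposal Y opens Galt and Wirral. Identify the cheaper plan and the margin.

Proposal X: {Galt, Vance, Orton, Largo, Wirral, Sutton}: Z1→Wirral 6·10=60, Z2→Largo 5·8=40, Z3→Galt 3·15=45, Z4→Wirral 4·8=32, Z5→Largo 2·18=36, Z6→Largo 4·10=40, Z7→Sutton 4·6=24. Service 277; fixed 675; total 952.
Proposal Y: {Galt, Wirral}: Z1→Wirral 6·10=60, Z2→Galt 6·8=48, Z3→Galt 3·15=45, Z4→Wirral 4·8=32, Z5→Wirral 2·18=36, Z6→Wirral 7·10=70, Z7→Galt 5·6=30. Service 321; fixed 273; total 594.
Difference: |952 − 594| = 358.

Proposal Y is cheaper by 358.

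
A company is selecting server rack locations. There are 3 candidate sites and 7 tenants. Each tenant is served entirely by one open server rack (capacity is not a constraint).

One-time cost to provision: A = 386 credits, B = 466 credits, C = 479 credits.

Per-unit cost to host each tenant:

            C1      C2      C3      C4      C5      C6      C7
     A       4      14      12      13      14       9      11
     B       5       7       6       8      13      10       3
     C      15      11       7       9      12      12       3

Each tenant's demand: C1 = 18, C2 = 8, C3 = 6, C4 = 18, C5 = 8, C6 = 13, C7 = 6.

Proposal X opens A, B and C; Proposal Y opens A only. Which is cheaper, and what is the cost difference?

Proposal Y is cheaper by 699.

Proposal X: {A, B, C}: C1→A 4·18=72, C2→B 7·8=56, C3→B 6·6=36, C4→B 8·18=144, C5→C 12·8=96, C6→A 9·13=117, C7→B 3·6=18. Service 539; fixed 1331; total 1870.
Proposal Y: {A}: C1→A 4·18=72, C2→A 14·8=112, C3→A 12·6=72, C4→A 13·18=234, C5→A 14·8=112, C6→A 9·13=117, C7→A 11·6=66. Service 785; fixed 386; total 1171.
Difference: |1870 − 1171| = 699.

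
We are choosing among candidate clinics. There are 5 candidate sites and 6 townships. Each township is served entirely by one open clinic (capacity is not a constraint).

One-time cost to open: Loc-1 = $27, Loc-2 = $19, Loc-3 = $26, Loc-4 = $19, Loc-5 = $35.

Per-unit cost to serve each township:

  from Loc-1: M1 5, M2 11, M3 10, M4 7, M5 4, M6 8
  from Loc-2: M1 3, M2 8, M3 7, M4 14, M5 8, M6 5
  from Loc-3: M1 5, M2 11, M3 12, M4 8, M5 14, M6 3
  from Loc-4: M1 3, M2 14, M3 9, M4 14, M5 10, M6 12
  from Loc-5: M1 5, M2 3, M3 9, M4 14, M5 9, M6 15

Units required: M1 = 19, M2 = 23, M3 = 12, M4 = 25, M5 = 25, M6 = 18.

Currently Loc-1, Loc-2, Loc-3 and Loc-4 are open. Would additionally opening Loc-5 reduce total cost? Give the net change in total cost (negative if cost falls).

Current service cost with {Loc-1, Loc-2, Loc-3, Loc-4}: 654.
Adding Loc-5: each township re-picks its cheapest; new service cost 539, saving 115.
Extra fixed cost: 35. Net change = 35 − 115 = -80.
(Totals: 745 → 665.)

Yes — net change −80 (cost falls by 80).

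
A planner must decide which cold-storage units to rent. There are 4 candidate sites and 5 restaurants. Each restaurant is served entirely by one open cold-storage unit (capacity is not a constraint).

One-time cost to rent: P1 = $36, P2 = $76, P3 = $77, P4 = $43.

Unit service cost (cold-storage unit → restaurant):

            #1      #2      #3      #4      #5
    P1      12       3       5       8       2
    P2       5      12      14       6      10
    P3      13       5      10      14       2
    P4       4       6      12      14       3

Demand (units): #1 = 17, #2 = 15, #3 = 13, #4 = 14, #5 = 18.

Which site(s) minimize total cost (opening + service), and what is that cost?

Open P1 and P4; minimum total cost 405.

For any fixed open set, each restaurant goes to its cheapest open site; total = fixed + service.
{P1, P4}: #1→P4 4·17=68, #2→P1 3·15=45, #3→P1 5·13=65, #4→P1 8·14=112, #5→P1 2·18=36. Service 326; fixed 79; total 405.
{P1, P2}: service 315 + fixed 112 = 427
{P1, P2, P4}: service 298 + fixed 155 = 453
{P1, P2, P3, P4}: service 298 + fixed 232 = 530
(All 15 nonempty subsets were checked; P1 and P4 is lowest.)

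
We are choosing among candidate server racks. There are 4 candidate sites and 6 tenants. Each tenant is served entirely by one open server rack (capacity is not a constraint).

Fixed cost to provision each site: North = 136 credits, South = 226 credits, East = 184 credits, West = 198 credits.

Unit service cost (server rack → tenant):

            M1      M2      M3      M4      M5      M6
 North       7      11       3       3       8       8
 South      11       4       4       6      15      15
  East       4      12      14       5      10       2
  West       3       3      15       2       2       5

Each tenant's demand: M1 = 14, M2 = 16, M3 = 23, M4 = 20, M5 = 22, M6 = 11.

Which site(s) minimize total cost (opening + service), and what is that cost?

Open North and West; minimum total cost 632.

For any fixed open set, each tenant goes to its cheapest open site; total = fixed + service.
{North, West}: M1→West 3·14=42, M2→West 3·16=48, M3→North 3·23=69, M4→West 2·20=40, M5→West 2·22=44, M6→West 5·11=55. Service 298; fixed 334; total 632.
{South, West}: service 321 + fixed 424 = 745
{West}: M1→West 3·14=42, M2→West 3·16=48, M3→West 15·23=345, M4→West 2·20=40, M5→West 2·22=44, M6→West 5·11=55. Service 574; fixed 198; total 772.
{North, South, East, West}: M1→West 3·14=42, M2→West 3·16=48, M3→North 3·23=69, M4→West 2·20=40, M5→West 2·22=44, M6→East 2·11=22. Service 265; fixed 744; total 1009.
(All 15 nonempty subsets were checked; North and West is lowest.)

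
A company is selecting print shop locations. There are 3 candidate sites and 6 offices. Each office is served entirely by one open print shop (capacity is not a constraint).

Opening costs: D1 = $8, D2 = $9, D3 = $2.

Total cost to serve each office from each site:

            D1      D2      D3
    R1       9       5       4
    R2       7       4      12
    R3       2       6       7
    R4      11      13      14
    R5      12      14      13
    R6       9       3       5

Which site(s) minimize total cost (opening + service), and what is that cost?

Open D1 and D3; minimum total cost 51.

For any fixed open set, each office goes to its cheapest open site; total = fixed + service.
{D1, D3}: R1→D3 4, R2→D1 7, R3→D1 2, R4→D1 11, R5→D1 12, R6→D3 5. Service 41; fixed 10; total 51.
{D1, D2}: R1→D2 5, R2→D2 4, R3→D1 2, R4→D1 11, R5→D1 12, R6→D2 3. Service 37; fixed 17; total 54.
{D2}: R1→D2 5, R2→D2 4, R3→D2 6, R4→D2 13, R5→D2 14, R6→D2 3. Service 45; fixed 9; total 54.
{D1, D2, D3}: service 36 + fixed 19 = 55
No other subset beats 51.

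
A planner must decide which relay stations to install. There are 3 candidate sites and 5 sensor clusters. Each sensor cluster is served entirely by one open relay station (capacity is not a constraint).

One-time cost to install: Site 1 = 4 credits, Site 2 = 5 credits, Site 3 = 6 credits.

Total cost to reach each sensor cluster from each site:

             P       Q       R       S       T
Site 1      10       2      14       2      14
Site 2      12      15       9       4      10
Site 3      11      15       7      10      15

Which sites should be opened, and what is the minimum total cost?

For any fixed open set, each sensor cluster goes to its cheapest open site; total = fixed + service.
{Site 1, Site 2}: P→Site 1 10, Q→Site 1 2, R→Site 2 9, S→Site 1 2, T→Site 2 10. Service 33; fixed 9; total 42.
{Site 1, Site 3}: P→Site 1 10, Q→Site 1 2, R→Site 3 7, S→Site 1 2, T→Site 1 14. Service 35; fixed 10; total 45.
{Site 1}: P→Site 1 10, Q→Site 1 2, R→Site 1 14, S→Site 1 2, T→Site 1 14. Service 42; fixed 4; total 46.
{Site 1, Site 2, Site 3}: P→Site 1 10, Q→Site 1 2, R→Site 3 7, S→Site 1 2, T→Site 2 10. Service 31; fixed 15; total 46.
No other subset beats 42.

Open Site 1 and Site 2; minimum total cost 42.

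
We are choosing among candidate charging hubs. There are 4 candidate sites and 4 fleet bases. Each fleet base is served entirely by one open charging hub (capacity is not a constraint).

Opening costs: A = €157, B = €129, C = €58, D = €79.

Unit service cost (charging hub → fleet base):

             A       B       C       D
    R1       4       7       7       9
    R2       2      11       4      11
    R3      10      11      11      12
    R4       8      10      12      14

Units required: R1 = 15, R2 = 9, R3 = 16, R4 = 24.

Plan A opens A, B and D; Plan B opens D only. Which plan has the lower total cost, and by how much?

Plan A is cheaper by 46.

Plan A: {A, B, D}: R1→A 4·15=60, R2→A 2·9=18, R3→A 10·16=160, R4→A 8·24=192. Service 430; fixed 365; total 795.
Plan B: {D}: R1→D 9·15=135, R2→D 11·9=99, R3→D 12·16=192, R4→D 14·24=336. Service 762; fixed 79; total 841.
Difference: |795 − 841| = 46.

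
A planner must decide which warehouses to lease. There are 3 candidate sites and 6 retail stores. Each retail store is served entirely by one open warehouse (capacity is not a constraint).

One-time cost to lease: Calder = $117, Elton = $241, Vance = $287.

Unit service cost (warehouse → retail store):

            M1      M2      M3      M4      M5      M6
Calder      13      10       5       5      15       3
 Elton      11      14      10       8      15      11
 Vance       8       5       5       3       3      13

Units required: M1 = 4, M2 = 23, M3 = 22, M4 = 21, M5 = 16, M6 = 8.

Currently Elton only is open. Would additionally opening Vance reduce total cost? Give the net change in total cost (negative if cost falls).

Yes — net change −339 (cost falls by 339).

Current service cost with {Elton}: 1082.
Adding Vance: each retail store re-picks its cheapest; new service cost 456, saving 626.
Extra fixed cost: 287. Net change = 287 − 626 = -339.
(Totals: 1323 → 984.)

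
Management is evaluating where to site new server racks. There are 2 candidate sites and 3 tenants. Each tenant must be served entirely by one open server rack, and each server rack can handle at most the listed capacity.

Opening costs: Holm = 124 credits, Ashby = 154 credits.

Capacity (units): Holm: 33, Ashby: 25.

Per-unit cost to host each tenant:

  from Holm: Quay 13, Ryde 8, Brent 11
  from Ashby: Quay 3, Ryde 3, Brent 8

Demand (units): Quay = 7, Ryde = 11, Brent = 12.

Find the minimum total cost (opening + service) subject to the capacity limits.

Open {Holm}: Quay→Holm 13·7=91, Ryde→Holm 8·11=88, Brent→Holm 11·12=132.
Loads: Holm carries 30/33. Service 311; fixed 124; total 435.
Next best feasible plan costs 464.

Minimum total cost: 435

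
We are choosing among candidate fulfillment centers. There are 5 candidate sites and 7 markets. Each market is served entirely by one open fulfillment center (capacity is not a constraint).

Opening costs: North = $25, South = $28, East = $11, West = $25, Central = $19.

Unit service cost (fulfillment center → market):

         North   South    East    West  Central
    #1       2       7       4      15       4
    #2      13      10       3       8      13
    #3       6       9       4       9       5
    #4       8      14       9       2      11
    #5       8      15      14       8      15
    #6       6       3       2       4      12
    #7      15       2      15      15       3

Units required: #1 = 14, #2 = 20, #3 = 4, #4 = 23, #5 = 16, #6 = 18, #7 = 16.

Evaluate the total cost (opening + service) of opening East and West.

Each market is assigned to its cheapest site among the open ones.
{East, West}: #1→East 4·14=56, #2→East 3·20=60, #3→East 4·4=16, #4→West 2·23=46, #5→West 8·16=128, #6→East 2·18=36, #7→East 15·16=240. Service 582; fixed 36; total 618.

Total cost: 618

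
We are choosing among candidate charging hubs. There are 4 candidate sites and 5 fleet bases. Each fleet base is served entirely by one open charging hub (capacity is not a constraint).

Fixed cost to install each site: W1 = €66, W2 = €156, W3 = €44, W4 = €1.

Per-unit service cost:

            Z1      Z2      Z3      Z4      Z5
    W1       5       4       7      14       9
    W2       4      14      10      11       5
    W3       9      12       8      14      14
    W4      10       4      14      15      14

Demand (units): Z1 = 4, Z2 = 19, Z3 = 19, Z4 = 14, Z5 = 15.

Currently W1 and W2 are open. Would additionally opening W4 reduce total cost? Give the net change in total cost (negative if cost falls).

Current service cost with {W1, W2}: 454.
Adding W4: each fleet base re-picks its cheapest; new service cost 454, saving 0.
Extra fixed cost: 1. Net change = 1 − 0 = 1.
(Totals: 676 → 677.)

No — net change +1 (cost rises by 1).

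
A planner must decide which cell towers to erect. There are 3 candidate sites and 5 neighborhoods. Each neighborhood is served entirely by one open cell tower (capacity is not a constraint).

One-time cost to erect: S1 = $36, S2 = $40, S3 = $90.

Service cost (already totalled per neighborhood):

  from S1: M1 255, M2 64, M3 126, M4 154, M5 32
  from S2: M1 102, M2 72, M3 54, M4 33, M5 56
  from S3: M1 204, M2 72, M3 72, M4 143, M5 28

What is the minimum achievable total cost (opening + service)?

Minimum total cost: 357

For any fixed open set, each neighborhood goes to its cheapest open site; total = fixed + service.
{S2}: M1→S2 102, M2→S2 72, M3→S2 54, M4→S2 33, M5→S2 56. Service 317; fixed 40; total 357.
{S1, S2}: service 285 + fixed 76 = 361
{S2, S3}: service 289 + fixed 130 = 419
{S1, S2, S3}: M1→S2 102, M2→S1 64, M3→S2 54, M4→S2 33, M5→S3 28. Service 281; fixed 166; total 447.
No other subset beats 357.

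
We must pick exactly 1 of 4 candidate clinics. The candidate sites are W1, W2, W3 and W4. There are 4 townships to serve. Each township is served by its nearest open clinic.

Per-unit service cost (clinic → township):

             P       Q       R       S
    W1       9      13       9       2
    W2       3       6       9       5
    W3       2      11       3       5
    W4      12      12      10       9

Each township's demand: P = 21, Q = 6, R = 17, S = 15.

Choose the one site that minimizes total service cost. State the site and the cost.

With exactly 1 open, each township uses its cheapest among the chosen.
{W3}: P→W3 2·21=42, Q→W3 11·6=66, R→W3 3·17=51, S→W3 5·15=75. Service cost 234.
{W2}: service cost 327
{W1}: service cost 450
Among all 4 size-1 choices, {W3} is lowest.

Choose W3 only; total service cost 234.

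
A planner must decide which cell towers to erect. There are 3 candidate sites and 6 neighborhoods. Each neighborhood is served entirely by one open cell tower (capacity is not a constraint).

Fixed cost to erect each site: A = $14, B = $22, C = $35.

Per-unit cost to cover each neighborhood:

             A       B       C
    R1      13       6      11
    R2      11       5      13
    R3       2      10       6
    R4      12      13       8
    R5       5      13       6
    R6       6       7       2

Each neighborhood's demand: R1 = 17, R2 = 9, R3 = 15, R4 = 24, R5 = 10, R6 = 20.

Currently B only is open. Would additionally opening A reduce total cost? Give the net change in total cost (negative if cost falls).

Yes — net change −230 (cost falls by 230).

Current service cost with {B}: 879.
Adding A: each neighborhood re-picks its cheapest; new service cost 635, saving 244.
Extra fixed cost: 14. Net change = 14 − 244 = -230.
(Totals: 901 → 671.)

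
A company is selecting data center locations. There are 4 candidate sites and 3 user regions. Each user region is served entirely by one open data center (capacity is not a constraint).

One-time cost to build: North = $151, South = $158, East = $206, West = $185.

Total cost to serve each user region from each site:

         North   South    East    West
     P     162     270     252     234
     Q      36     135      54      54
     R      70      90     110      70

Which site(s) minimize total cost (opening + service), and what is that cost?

Open North only; minimum total cost 419.

For any fixed open set, each user region goes to its cheapest open site; total = fixed + service.
{North}: P→North 162, Q→North 36, R→North 70. Service 268; fixed 151; total 419.
{West}: P→West 234, Q→West 54, R→West 70. Service 358; fixed 185; total 543.
{North, South}: P→North 162, Q→North 36, R→North 70. Service 268; fixed 309; total 577.
{North, South, East, West}: P→North 162, Q→North 36, R→North 70. Service 268; fixed 700; total 968.
(All 15 nonempty subsets were checked; North only is lowest.)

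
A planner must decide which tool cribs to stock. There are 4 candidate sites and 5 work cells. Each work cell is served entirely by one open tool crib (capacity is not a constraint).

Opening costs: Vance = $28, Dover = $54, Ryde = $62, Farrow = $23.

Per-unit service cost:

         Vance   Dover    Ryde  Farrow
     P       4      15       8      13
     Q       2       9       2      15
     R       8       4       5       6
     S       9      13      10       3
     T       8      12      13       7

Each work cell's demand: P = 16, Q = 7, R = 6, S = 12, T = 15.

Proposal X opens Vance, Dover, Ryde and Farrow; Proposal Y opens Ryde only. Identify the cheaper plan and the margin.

Proposal X is cheaper by 139.

Proposal X: {Vance, Dover, Ryde, Farrow}: P→Vance 4·16=64, Q→Vance 2·7=14, R→Dover 4·6=24, S→Farrow 3·12=36, T→Farrow 7·15=105. Service 243; fixed 167; total 410.
Proposal Y: {Ryde}: P→Ryde 8·16=128, Q→Ryde 2·7=14, R→Ryde 5·6=30, S→Ryde 10·12=120, T→Ryde 13·15=195. Service 487; fixed 62; total 549.
Difference: |410 − 549| = 139.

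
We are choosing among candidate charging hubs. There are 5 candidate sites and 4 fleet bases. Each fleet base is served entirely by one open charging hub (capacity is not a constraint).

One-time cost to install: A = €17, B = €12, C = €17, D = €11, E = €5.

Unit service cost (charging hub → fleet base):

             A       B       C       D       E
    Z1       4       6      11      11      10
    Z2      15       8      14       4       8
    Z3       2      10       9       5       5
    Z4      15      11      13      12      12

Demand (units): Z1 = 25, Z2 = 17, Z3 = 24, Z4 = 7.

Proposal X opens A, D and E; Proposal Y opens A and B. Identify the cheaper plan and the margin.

Proposal X: {A, D, E}: Z1→A 4·25=100, Z2→D 4·17=68, Z3→A 2·24=48, Z4→D 12·7=84. Service 300; fixed 33; total 333.
Proposal Y: {A, B}: Z1→A 4·25=100, Z2→B 8·17=136, Z3→A 2·24=48, Z4→B 11·7=77. Service 361; fixed 29; total 390.
Difference: |333 − 390| = 57.

Proposal X is cheaper by 57.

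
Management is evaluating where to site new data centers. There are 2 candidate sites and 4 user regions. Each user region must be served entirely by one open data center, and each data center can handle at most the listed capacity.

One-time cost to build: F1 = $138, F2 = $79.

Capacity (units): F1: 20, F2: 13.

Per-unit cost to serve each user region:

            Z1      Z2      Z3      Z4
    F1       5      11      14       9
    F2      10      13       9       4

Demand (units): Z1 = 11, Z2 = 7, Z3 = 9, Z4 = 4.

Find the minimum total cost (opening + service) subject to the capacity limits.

Minimum total cost: 446

Open {F1, F2}: Z1→F1 5·11=55, Z2→F1 11·7=77, Z3→F2 9·9=81, Z4→F2 4·4=16.
Loads: F1 carries 18/20, F2 carries 13/13. Service 229; fixed 217; total 446.
Next best feasible plan costs 505.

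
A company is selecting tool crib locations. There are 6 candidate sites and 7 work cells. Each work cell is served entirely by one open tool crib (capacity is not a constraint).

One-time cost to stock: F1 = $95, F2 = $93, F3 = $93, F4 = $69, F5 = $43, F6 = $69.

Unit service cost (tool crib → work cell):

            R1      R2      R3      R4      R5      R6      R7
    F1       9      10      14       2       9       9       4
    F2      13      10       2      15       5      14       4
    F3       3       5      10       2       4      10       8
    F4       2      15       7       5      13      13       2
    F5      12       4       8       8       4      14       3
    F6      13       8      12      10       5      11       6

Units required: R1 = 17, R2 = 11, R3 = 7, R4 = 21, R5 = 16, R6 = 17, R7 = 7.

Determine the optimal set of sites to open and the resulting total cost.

Open F3 and F5; minimum total cost 584.

For any fixed open set, each work cell goes to its cheapest open site; total = fixed + service.
{F3, F5}: R1→F3 3·17=51, R2→F5 4·11=44, R3→F5 8·7=56, R4→F3 2·21=42, R5→F3 4·16=64, R6→F3 10·17=170, R7→F5 3·7=21. Service 448; fixed 136; total 584.
{F3, F4}: service 428 + fixed 162 = 590
{F3}: R1→F3 3·17=51, R2→F3 5·11=55, R3→F3 10·7=70, R4→F3 2·21=42, R5→F3 4·16=64, R6→F3 10·17=170, R7→F3 8·7=56. Service 508; fixed 93; total 601.
{F1, F2, F3, F4, F5, F6}: R1→F4 2·17=34, R2→F5 4·11=44, R3→F2 2·7=14, R4→F1 2·21=42, R5→F3 4·16=64, R6→F1 9·17=153, R7→F4 2·7=14. Service 365; fixed 462; total 827.
No other subset beats 584.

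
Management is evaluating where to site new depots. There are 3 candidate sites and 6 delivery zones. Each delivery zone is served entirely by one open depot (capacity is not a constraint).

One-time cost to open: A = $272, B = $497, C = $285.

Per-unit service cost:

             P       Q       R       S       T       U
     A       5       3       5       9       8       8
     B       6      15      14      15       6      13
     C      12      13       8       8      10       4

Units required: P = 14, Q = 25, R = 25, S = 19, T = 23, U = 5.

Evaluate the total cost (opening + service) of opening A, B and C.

Each delivery zone is assigned to its cheapest site among the open ones.
{A, B, C}: P→A 5·14=70, Q→A 3·25=75, R→A 5·25=125, S→C 8·19=152, T→B 6·23=138, U→C 4·5=20. Service 580; fixed 1054; total 1634.

Total cost: 1634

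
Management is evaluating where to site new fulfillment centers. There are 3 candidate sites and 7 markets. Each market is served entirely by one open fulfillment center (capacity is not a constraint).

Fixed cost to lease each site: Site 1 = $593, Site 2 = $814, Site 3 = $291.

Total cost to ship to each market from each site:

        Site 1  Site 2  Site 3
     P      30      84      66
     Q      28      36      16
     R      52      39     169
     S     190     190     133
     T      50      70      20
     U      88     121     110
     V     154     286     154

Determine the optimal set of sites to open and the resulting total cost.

Open Site 3 only; minimum total cost 959.

For any fixed open set, each market goes to its cheapest open site; total = fixed + service.
{Site 3}: P→Site 3 66, Q→Site 3 16, R→Site 3 169, S→Site 3 133, T→Site 3 20, U→Site 3 110, V→Site 3 154. Service 668; fixed 291; total 959.
{Site 1}: P→Site 1 30, Q→Site 1 28, R→Site 1 52, S→Site 1 190, T→Site 1 50, U→Site 1 88, V→Site 1 154. Service 592; fixed 593; total 1185.
{Site 1, Site 3}: service 493 + fixed 884 = 1377
{Site 1, Site 2, Site 3}: service 480 + fixed 1698 = 2178
No other subset beats 959.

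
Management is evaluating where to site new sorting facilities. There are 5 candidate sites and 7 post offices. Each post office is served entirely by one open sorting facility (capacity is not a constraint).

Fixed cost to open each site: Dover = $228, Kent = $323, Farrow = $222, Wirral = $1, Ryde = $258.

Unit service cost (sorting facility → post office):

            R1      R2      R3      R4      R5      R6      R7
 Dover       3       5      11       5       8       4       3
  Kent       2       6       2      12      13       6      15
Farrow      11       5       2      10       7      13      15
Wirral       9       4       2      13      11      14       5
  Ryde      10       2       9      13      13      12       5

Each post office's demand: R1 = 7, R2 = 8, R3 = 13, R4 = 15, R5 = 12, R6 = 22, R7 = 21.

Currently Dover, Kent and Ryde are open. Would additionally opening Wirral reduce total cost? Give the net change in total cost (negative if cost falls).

Current service cost with {Dover, Kent, Ryde}: 378.
Adding Wirral: each post office re-picks its cheapest; new service cost 378, saving 0.
Extra fixed cost: 1. Net change = 1 − 0 = 1.
(Totals: 1187 → 1188.)

No — net change +1 (cost rises by 1).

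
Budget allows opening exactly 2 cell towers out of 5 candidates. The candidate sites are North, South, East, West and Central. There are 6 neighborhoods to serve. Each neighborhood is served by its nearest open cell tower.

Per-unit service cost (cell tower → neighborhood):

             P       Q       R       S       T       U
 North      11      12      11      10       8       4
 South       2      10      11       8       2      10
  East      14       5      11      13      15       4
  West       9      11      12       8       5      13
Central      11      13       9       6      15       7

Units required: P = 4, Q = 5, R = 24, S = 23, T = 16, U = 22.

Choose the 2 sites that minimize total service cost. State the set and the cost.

With exactly 2 open, each neighborhood uses its cheapest among the chosen.
{South, Central}: P→South 2·4=8, Q→South 10·5=50, R→Central 9·24=216, S→Central 6·23=138, T→South 2·16=32, U→Central 7·22=154. Service cost 598.
{South, East}: service cost 601
{North, South}: service cost 626
Among all 10 size-2 choices, {South, Central} is lowest.

Choose South and Central; total service cost 598.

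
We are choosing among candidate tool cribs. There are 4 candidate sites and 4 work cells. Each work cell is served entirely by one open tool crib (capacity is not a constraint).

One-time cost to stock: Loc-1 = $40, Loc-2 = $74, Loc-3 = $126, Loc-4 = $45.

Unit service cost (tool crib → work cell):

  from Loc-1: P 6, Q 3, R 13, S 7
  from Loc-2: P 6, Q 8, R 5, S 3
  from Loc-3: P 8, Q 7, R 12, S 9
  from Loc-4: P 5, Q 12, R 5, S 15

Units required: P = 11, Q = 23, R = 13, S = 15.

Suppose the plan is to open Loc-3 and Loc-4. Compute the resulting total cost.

Each work cell is assigned to its cheapest site among the open ones.
{Loc-3, Loc-4}: P→Loc-4 5·11=55, Q→Loc-3 7·23=161, R→Loc-4 5·13=65, S→Loc-3 9·15=135. Service 416; fixed 171; total 587.

Total cost: 587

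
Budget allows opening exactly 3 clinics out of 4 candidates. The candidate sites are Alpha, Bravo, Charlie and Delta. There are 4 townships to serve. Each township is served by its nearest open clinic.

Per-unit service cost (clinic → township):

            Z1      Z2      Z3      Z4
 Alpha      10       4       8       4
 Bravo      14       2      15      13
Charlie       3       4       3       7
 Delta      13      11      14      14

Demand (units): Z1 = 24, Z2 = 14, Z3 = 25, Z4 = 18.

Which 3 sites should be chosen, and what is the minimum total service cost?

Choose Alpha, Bravo and Charlie; total service cost 247.

With exactly 3 open, each township uses its cheapest among the chosen.
{Alpha, Bravo, Charlie}: Z1→Charlie 3·24=72, Z2→Bravo 2·14=28, Z3→Charlie 3·25=75, Z4→Alpha 4·18=72. Service cost 247.
{Alpha, Charlie, Delta}: service cost 275
{Bravo, Charlie, Delta}: service cost 301
Among all 4 size-3 choices, {Alpha, Bravo, Charlie} is lowest.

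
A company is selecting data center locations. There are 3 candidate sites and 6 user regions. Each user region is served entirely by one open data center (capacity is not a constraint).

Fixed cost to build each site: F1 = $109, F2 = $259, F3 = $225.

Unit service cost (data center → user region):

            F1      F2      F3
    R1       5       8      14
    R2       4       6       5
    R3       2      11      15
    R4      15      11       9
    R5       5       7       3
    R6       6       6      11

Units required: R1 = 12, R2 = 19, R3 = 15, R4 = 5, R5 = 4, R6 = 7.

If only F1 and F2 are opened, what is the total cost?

Total cost: 651

Each user region is assigned to its cheapest site among the open ones.
{F1, F2}: R1→F1 5·12=60, R2→F1 4·19=76, R3→F1 2·15=30, R4→F2 11·5=55, R5→F1 5·4=20, R6→F1 6·7=42. Service 283; fixed 368; total 651.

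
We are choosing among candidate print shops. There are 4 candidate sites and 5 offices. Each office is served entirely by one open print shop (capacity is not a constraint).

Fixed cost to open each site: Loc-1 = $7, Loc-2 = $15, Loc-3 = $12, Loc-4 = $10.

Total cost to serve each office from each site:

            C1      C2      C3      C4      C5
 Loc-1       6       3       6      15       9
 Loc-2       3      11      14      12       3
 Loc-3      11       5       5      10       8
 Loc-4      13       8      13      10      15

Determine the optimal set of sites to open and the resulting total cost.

Open Loc-1 only; minimum total cost 46.

For any fixed open set, each office goes to its cheapest open site; total = fixed + service.
{Loc-1}: C1→Loc-1 6, C2→Loc-1 3, C3→Loc-1 6, C4→Loc-1 15, C5→Loc-1 9. Service 39; fixed 7; total 46.
{Loc-1, Loc-2}: service 27 + fixed 22 = 49
{Loc-1, Loc-3}: service 32 + fixed 19 = 51
{Loc-1, Loc-2, Loc-3, Loc-4}: C1→Loc-2 3, C2→Loc-1 3, C3→Loc-3 5, C4→Loc-3 10, C5→Loc-2 3. Service 24; fixed 44; total 68.
(All 15 nonempty subsets were checked; Loc-1 only is lowest.)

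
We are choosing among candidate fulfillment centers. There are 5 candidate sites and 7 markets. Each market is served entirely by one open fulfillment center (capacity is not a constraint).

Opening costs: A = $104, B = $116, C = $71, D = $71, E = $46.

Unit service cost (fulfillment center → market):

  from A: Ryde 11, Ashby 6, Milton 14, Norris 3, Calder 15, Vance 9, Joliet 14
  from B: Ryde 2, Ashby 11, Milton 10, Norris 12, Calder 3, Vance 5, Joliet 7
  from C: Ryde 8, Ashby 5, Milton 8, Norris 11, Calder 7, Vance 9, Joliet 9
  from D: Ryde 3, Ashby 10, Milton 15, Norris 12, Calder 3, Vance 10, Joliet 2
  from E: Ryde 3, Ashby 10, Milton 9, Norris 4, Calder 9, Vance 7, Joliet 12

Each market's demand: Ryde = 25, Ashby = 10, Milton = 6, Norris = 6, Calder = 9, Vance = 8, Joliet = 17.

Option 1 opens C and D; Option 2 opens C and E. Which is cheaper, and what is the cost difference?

Option 1 is cheaper by 72.

Option 1: {C, D}: Ryde→D 3·25=75, Ashby→C 5·10=50, Milton→C 8·6=48, Norris→C 11·6=66, Calder→D 3·9=27, Vance→C 9·8=72, Joliet→D 2·17=34. Service 372; fixed 142; total 514.
Option 2: {C, E}: Ryde→E 3·25=75, Ashby→C 5·10=50, Milton→C 8·6=48, Norris→E 4·6=24, Calder→C 7·9=63, Vance→E 7·8=56, Joliet→C 9·17=153. Service 469; fixed 117; total 586.
Difference: |514 − 586| = 72.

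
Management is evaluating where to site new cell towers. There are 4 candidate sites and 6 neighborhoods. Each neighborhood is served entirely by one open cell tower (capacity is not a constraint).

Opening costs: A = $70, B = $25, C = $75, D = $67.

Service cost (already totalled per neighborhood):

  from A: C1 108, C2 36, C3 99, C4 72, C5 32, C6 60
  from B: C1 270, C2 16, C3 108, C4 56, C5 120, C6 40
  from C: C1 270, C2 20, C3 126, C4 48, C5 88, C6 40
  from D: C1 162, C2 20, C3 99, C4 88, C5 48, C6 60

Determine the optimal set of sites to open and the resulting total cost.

For any fixed open set, each neighborhood goes to its cheapest open site; total = fixed + service.
{A, B}: C1→A 108, C2→B 16, C3→A 99, C4→B 56, C5→A 32, C6→B 40. Service 351; fixed 95; total 446.
{A}: service 407 + fixed 70 = 477
{A, C}: C1→A 108, C2→C 20, C3→A 99, C4→C 48, C5→A 32, C6→C 40. Service 347; fixed 145; total 492.
{A, B, C, D}: service 343 + fixed 237 = 580
No other subset beats 446.

Open A and B; minimum total cost 446.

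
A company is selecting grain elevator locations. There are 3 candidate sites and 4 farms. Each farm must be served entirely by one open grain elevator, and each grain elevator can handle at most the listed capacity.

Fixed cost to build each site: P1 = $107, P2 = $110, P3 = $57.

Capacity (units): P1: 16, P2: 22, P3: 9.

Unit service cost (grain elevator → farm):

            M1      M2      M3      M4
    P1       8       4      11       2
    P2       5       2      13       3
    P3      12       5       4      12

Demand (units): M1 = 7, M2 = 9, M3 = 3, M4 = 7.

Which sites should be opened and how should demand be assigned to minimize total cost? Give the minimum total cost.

Minimum total cost: 307

Open {P2, P3}: M1→P2 5·7=35, M2→P3 5·9=45, M3→P2 13·3=39, M4→P2 3·7=21.
Loads: P2 carries 17/22, P3 carries 9/9. Service 140; fixed 167; total 307.
Next best feasible plan costs 317.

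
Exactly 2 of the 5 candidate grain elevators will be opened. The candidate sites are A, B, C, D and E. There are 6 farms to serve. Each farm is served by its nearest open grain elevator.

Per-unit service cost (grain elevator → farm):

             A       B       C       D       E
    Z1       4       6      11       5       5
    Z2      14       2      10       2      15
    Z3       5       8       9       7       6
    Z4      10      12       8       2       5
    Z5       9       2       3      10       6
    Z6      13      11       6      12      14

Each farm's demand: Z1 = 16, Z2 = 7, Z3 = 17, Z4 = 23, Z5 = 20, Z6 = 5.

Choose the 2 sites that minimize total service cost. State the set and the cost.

With exactly 2 open, each farm uses its cheapest among the chosen.
{C, D}: Z1→D 5·16=80, Z2→D 2·7=14, Z3→D 7·17=119, Z4→D 2·23=46, Z5→C 3·20=60, Z6→C 6·5=30. Service cost 349.
{B, D}: service cost 354
{B, E}: service cost 406
Among all 10 size-2 choices, {C, D} is lowest.

Choose C and D; total service cost 349.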